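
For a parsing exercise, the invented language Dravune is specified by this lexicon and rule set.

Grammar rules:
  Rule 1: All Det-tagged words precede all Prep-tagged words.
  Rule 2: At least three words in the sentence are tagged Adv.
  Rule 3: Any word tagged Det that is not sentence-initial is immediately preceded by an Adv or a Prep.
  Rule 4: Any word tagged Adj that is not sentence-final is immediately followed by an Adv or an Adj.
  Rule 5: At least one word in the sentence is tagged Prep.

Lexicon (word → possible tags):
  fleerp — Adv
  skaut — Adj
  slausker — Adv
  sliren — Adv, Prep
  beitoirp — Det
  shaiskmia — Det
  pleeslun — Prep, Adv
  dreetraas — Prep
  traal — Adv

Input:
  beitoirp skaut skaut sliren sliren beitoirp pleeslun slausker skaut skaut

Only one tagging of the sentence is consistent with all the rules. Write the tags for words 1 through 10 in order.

Det Adj Adj Adv Adv Det Prep Adv Adj Adj

Candidates per position — 1:beitoirp {Det}; 2:skaut {Adj}; 3:skaut {Adj}; 4:sliren {Adv,Prep}; 5:sliren {Adv,Prep}; 6:beitoirp {Det}; 7:pleeslun {Prep,Adv}; 8:slausker {Adv}; 9:skaut {Adj}; 10:skaut {Adj}.
If word 4 were Prep, no tagging could satisfy rule 1; so word 4 is Adv.
If word 5 were Prep, no tagging could satisfy rule 1; so word 5 is Adv.
If word 7 were Adv, no tagging could satisfy rule 5; so word 7 is Prep.
The unique satisfying tagging is: Det Adj Adj Adv Adv Det Prep Adv Adj Adj.
Checking: rule 1 ✓; rule 2 ✓; rule 3 ✓; rule 4 ✓; rule 5 ✓.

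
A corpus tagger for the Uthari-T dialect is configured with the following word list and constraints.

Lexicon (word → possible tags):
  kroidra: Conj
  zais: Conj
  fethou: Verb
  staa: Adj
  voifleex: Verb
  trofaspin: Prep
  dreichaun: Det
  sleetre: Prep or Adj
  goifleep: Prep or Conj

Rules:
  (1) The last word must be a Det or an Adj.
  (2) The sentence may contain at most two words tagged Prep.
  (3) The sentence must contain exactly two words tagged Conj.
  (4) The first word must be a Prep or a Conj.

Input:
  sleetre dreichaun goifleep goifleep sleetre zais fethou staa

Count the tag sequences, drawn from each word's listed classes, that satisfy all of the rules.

Candidates per position — 1:sleetre {Prep,Adj}; 2:dreichaun {Det}; 3:goifleep {Prep,Conj}; 4:goifleep {Prep,Conj}; 5:sleetre {Prep,Adj}; 6:zais {Conj}; 7:fethou {Verb}; 8:staa {Adj}.
There are 16 candidate sequences in total.
The sequences that satisfy every rule: Prep Det Prep Conj Adj Conj Verb Adj; Prep Det Conj Prep Adj Conj Verb Adj.
Count = 2.

2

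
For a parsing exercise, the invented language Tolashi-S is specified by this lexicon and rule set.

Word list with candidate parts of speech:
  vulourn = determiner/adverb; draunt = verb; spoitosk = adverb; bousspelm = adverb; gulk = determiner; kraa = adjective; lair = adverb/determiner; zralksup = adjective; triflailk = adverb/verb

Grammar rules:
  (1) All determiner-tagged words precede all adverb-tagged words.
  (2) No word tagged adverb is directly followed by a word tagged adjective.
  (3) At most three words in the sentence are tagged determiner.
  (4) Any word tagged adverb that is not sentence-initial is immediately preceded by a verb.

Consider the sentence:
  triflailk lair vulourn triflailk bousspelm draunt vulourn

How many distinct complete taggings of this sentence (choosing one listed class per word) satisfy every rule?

1

Candidates per position — 1:triflailk {adverb,verb}; 2:lair {adverb,determiner}; 3:vulourn {determiner,adverb}; 4:triflailk {adverb,verb}; 5:bousspelm {adverb}; 6:draunt {verb}; 7:vulourn {determiner,adverb}.
There are 32 candidate sequences in total.
The sequences that satisfy every rule: verb determiner determiner verb adverb verb adverb.
Count = 1.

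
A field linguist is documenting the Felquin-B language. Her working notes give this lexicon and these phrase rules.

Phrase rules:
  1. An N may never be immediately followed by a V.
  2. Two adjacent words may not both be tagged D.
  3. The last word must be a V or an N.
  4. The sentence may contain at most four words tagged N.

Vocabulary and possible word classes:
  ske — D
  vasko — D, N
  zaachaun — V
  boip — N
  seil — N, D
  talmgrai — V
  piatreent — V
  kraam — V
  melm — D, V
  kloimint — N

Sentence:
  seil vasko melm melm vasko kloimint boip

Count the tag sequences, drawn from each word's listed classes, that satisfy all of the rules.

6

Candidates per position — 1:seil {N,D}; 2:vasko {D,N}; 3:melm {D,V}; 4:melm {D,V}; 5:vasko {D,N}; 6:kloimint {N}; 7:boip {N}.
There are 32 candidate sequences in total.
Checking each against the rules leaves 6 sequences.
Count = 6.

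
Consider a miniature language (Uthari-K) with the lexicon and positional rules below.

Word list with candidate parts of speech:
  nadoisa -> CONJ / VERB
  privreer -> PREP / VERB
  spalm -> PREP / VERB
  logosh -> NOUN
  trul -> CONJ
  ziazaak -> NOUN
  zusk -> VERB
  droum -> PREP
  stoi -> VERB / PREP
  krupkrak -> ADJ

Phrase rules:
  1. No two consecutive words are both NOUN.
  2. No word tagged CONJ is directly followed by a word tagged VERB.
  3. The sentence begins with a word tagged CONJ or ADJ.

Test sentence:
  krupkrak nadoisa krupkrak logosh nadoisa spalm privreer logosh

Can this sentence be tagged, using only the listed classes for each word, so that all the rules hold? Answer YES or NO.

Candidates per position — 1:krupkrak {ADJ}; 2:nadoisa {CONJ,VERB}; 3:krupkrak {ADJ}; 4:logosh {NOUN}; 5:nadoisa {CONJ,VERB}; 6:spalm {PREP,VERB}; 7:privreer {PREP,VERB}; 8:logosh {NOUN}.
One satisfying assignment: ADJ CONJ ADJ NOUN VERB PREP PREP NOUN.
Checking: rule 1 ✓; rule 2 ✓; rule 3 ✓.

YES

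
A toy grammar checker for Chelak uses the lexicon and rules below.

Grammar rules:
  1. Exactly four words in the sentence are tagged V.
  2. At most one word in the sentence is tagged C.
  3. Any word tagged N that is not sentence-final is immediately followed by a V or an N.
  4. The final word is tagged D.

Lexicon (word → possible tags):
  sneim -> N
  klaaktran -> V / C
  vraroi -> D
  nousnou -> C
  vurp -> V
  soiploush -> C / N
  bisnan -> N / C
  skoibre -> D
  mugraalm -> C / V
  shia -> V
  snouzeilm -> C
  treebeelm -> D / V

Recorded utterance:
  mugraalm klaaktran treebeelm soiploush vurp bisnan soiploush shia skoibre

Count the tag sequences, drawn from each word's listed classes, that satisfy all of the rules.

5

Candidates per position — 1:mugraalm {C,V}; 2:klaaktran {V,C}; 3:treebeelm {D,V}; 4:soiploush {C,N}; 5:vurp {V}; 6:bisnan {N,C}; 7:soiploush {C,N}; 8:shia {V}; 9:skoibre {D}.
There are 64 candidate sequences in total.
The sequences that satisfy every rule: C V V N V N N V D; V V D C V N N V D; V V D N V N N V D; V V D N V C N V D; V C V N V N N V D.
Count = 5.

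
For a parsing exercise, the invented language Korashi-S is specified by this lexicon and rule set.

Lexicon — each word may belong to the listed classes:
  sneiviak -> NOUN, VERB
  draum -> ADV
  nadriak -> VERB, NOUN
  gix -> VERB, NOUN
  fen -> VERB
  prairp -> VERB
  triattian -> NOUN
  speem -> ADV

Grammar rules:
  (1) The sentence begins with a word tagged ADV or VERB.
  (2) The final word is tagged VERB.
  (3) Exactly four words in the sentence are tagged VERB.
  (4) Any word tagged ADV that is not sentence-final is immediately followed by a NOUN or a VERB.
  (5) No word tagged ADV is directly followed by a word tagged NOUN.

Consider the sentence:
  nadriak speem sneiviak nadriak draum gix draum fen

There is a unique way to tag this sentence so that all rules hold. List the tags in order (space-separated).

Candidates per position — 1:nadriak {VERB,NOUN}; 2:speem {ADV}; 3:sneiviak {NOUN,VERB}; 4:nadriak {VERB,NOUN}; 5:draum {ADV}; 6:gix {VERB,NOUN}; 7:draum {ADV}; 8:fen {VERB}.
Word 1 cannot be NOUN — rule 1 would then fail for every completion. It is VERB.
Word 3 cannot be NOUN — rule 5 would then fail for every completion. It is VERB.
Word 6 cannot be NOUN — rule 5 would then fail for every completion. It is VERB.
Word 4 cannot be VERB — rule 3 would then fail for every completion. It is NOUN.
The unique satisfying tagging is: VERB ADV VERB NOUN ADV VERB ADV VERB.
Verifying each rule — rule 1 satisfied; rule 2 satisfied; rule 3 satisfied; rule 4 satisfied; rule 5 satisfied.

VERB ADV VERB NOUN ADV VERB ADV VERB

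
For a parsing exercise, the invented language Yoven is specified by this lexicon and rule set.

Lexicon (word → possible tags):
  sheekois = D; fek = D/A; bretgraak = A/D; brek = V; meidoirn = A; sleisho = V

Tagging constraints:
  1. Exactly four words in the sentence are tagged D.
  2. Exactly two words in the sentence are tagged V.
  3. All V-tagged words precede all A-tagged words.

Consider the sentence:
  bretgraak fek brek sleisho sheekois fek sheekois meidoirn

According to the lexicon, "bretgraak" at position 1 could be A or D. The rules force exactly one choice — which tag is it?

D

Candidates per position — 1:bretgraak {A,D}; 2:fek {D,A}; 3:brek {V}; 4:sleisho {V}; 5:sheekois {D}; 6:fek {D,A}; 7:sheekois {D}; 8:meidoirn {A}.
Position 1: tagging it A would leave rule 3 unsatisfiable, so it must be D.
Position 2: tagging it A would leave rule 3 unsatisfiable, so it must be D.
Position 6: tagging it D would leave rule 1 unsatisfiable, so it must be A.
The unique satisfying tagging is: D D V V D A D A.
Rule-by-rule: rule 1 satisfied; rule 2 satisfied; rule 3 satisfied.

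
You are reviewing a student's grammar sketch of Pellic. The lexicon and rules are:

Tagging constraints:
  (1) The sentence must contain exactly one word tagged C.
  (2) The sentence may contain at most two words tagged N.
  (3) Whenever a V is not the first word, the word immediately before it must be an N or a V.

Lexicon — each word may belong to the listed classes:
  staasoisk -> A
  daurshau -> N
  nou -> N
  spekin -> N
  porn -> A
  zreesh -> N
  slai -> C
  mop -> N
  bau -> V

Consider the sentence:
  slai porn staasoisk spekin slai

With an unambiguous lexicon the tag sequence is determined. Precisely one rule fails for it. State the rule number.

1

Fixed tagging: C A A N C.
Checking each rule: R1 fail, R2 pass, R3 pass.
Only rule 1 fails.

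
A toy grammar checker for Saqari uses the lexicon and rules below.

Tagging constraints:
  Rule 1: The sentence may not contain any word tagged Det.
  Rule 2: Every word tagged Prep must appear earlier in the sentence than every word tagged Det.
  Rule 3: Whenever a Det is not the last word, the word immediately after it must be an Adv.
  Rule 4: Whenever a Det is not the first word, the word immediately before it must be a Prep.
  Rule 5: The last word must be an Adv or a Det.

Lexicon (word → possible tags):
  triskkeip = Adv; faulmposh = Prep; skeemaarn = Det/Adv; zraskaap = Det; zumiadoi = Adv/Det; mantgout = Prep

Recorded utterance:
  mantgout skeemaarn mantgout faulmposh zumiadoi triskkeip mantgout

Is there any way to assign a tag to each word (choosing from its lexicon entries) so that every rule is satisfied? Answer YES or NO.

Candidates per position — 1:mantgout {Prep}; 2:skeemaarn {Det,Adv}; 3:mantgout {Prep}; 4:faulmposh {Prep}; 5:zumiadoi {Adv,Det}; 6:triskkeip {Adv}; 7:mantgout {Prep}.
Rule 5 cannot be satisfied by any choice of tags from the lexicon.
So there is no consistent tagging.

NO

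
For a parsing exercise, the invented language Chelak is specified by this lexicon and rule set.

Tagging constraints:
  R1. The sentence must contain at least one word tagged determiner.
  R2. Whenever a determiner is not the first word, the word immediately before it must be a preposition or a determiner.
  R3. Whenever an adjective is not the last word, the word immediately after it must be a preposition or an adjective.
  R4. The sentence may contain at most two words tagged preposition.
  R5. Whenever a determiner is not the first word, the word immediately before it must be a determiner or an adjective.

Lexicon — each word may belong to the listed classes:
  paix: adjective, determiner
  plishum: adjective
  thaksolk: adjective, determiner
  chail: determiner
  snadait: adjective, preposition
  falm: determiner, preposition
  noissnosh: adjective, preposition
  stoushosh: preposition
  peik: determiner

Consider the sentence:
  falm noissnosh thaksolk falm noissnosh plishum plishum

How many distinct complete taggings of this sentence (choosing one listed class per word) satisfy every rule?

3

Candidates per position — 1:falm {determiner,preposition}; 2:noissnosh {adjective,preposition}; 3:thaksolk {adjective,determiner}; 4:falm {determiner,preposition}; 5:noissnosh {adjective,preposition}; 6:plishum {adjective}; 7:plishum {adjective}.
There are 32 candidate sequences in total.
The sequences that satisfy every rule: determiner adjective adjective preposition adjective adjective adjective; determiner adjective adjective preposition preposition adjective adjective; determiner preposition adjective preposition adjective adjective adjective.
Count = 3.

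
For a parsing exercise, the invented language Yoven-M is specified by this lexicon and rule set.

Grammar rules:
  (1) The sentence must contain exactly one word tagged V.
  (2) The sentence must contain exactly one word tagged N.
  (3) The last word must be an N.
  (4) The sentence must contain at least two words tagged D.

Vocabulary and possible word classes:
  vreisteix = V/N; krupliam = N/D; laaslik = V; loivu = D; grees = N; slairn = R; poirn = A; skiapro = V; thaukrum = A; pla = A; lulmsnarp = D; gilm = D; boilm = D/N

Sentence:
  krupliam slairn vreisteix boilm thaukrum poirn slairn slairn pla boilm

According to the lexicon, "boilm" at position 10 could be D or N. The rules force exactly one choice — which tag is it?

Candidates per position — 1:krupliam {N,D}; 2:slairn {R}; 3:vreisteix {V,N}; 4:boilm {D,N}; 5:thaukrum {A}; 6:poirn {A}; 7:slairn {R}; 8:slairn {R}; 9:pla {A}; 10:boilm {D,N}.
If word 3 were N, no tagging could satisfy rule 1; so word 3 is V.
If word 10 were D, no tagging could satisfy rule 3; so word 10 is N.
If word 1 were N, no tagging could satisfy rule 2; so word 1 is D.
If word 4 were N, no tagging could satisfy rule 2; so word 4 is D.
So the tagging must be: D R V D A A R R A N.
Rule-by-rule: rule 1 ✓; rule 2 ✓; rule 3 ✓; rule 4 ✓.

N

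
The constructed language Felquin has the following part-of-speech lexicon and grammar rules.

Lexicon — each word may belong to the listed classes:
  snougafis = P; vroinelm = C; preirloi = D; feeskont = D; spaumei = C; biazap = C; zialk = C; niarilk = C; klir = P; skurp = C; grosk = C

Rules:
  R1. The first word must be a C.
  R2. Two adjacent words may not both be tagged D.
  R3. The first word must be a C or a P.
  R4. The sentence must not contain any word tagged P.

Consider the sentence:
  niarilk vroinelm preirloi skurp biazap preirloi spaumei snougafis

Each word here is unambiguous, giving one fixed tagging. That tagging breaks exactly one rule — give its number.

4

Fixed tagging: C C D C C D C P.
Checking each rule: R1 ✓, R2 ✓, R3 ✓, R4 ✗.
Only rule 4 fails.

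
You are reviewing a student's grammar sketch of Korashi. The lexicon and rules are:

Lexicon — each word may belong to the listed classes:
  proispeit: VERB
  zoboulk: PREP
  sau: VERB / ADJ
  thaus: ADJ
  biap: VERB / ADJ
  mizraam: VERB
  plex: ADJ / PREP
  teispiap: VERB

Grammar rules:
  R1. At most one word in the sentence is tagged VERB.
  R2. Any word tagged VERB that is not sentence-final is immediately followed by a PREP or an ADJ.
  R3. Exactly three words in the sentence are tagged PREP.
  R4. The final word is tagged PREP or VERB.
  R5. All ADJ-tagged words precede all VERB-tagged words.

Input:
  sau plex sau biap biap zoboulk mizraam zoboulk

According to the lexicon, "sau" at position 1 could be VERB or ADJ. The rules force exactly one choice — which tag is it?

Candidates per position — 1:sau {VERB,ADJ}; 2:plex {ADJ,PREP}; 3:sau {VERB,ADJ}; 4:biap {VERB,ADJ}; 5:biap {VERB,ADJ}; 6:zoboulk {PREP}; 7:mizraam {VERB}; 8:zoboulk {PREP}.
At position 1, choosing VERB makes rule 1 impossible to satisfy; hence ADJ.
At position 2, choosing ADJ makes rule 3 impossible to satisfy; hence PREP.
At position 3, choosing VERB makes rule 1 impossible to satisfy; hence ADJ.
At position 4, choosing VERB makes rule 1 impossible to satisfy; hence ADJ.
At position 5, choosing VERB makes rule 1 impossible to satisfy; hence ADJ.
The unique satisfying tagging is: ADJ PREP ADJ ADJ ADJ PREP VERB PREP.
Verifying each rule — rule 1 ✓; rule 2 ✓; rule 3 ✓; rule 4 ✓; rule 5 ✓.

ADJ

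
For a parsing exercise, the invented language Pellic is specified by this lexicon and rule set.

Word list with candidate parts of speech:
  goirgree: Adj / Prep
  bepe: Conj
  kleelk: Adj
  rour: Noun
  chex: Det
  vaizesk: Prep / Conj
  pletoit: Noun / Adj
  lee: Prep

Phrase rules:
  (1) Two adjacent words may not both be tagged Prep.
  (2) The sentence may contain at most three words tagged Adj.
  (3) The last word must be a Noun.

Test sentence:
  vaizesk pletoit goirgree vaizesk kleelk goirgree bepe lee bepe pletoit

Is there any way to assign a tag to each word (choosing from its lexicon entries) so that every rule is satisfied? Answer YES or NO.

YES

Candidates per position — 1:vaizesk {Prep,Conj}; 2:pletoit {Noun,Adj}; 3:goirgree {Adj,Prep}; 4:vaizesk {Prep,Conj}; 5:kleelk {Adj}; 6:goirgree {Adj,Prep}; 7:bepe {Conj}; 8:lee {Prep}; 9:bepe {Conj}; 10:pletoit {Noun,Adj}.
One satisfying assignment: Prep Noun Adj Prep Adj Prep Conj Prep Conj Noun.
Rule-by-rule: rule 1 holds; rule 2 holds; rule 3 holds.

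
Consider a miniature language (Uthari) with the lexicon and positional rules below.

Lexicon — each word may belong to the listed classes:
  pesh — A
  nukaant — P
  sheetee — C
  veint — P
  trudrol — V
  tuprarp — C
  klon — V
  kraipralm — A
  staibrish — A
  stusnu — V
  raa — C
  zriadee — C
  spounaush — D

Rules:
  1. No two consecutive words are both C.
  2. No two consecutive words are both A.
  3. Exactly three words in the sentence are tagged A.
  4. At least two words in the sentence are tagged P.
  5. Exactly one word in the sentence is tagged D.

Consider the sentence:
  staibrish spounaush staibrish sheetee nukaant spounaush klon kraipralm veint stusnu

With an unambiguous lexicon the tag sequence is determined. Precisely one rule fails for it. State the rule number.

5

Fixed tagging: A D A C P D V A P V.
Rule check: R1 pass, R2 pass, R3 pass, R4 pass, R5 fail.
Only rule 5 fails.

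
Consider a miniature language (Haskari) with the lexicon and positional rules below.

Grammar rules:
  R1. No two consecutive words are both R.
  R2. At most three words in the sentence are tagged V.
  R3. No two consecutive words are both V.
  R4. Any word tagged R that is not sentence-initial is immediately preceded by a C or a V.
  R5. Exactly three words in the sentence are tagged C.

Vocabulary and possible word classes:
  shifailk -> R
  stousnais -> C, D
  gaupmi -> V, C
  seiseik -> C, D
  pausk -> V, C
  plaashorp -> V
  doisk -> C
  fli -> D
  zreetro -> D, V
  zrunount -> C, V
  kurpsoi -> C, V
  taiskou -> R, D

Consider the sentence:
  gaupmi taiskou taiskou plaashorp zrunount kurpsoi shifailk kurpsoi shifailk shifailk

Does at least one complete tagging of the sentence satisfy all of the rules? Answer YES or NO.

NO

Candidates per position — 1:gaupmi {V,C}; 2:taiskou {R,D}; 3:taiskou {R,D}; 4:plaashorp {V}; 5:zrunount {C,V}; 6:kurpsoi {C,V}; 7:shifailk {R}; 8:kurpsoi {C,V}; 9:shifailk {R}; 10:shifailk {R}.
Rule 1 cannot be satisfied by any choice of tags from the lexicon.
So there is no consistent tagging.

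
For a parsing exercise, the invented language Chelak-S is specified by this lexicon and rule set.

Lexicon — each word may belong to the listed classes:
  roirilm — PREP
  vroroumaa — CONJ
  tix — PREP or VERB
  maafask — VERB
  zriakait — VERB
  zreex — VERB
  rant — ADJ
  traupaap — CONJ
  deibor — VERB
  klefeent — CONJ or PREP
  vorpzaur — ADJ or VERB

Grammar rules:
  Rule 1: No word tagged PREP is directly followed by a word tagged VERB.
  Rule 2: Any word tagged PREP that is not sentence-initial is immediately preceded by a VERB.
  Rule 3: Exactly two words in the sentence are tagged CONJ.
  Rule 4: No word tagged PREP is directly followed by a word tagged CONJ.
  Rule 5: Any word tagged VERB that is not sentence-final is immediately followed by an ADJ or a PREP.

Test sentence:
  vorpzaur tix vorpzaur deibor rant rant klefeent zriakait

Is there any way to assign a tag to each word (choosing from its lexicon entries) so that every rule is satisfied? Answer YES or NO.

Candidates per position — 1:vorpzaur {ADJ,VERB}; 2:tix {PREP,VERB}; 3:vorpzaur {ADJ,VERB}; 4:deibor {VERB}; 5:rant {ADJ}; 6:rant {ADJ}; 7:klefeent {CONJ,PREP}; 8:zriakait {VERB}.
Rule 3 cannot be satisfied by any choice of tags from the lexicon.
So there is no consistent tagging.

NO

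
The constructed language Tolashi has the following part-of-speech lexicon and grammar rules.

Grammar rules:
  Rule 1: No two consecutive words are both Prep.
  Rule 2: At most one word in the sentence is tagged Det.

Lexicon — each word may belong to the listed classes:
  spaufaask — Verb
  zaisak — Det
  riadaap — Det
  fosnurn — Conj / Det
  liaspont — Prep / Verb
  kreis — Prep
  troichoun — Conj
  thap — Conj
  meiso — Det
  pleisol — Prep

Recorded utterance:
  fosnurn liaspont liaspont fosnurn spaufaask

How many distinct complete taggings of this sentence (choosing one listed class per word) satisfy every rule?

Candidates per position — 1:fosnurn {Conj,Det}; 2:liaspont {Prep,Verb}; 3:liaspont {Prep,Verb}; 4:fosnurn {Conj,Det}; 5:spaufaask {Verb}.
There are 16 candidate sequences in total.
Checking each against the rules leaves 9 sequences.
Count = 9.

9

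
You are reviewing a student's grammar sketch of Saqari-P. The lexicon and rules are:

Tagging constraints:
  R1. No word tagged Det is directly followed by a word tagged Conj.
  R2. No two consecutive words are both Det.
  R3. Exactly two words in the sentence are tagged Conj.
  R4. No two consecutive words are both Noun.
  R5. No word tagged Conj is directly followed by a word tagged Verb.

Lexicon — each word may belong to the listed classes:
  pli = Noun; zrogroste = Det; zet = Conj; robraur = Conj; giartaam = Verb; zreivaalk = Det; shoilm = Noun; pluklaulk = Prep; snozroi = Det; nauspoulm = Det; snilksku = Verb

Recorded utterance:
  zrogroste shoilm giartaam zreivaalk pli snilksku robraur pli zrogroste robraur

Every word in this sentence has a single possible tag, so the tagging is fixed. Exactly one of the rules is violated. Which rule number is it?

1

Fixed tagging: Det Noun Verb Det Noun Verb Conj Noun Det Conj.
Applying the rules: R1 violated, R2 holds, R3 holds, R4 holds, R5 holds.
Only rule 1 fails.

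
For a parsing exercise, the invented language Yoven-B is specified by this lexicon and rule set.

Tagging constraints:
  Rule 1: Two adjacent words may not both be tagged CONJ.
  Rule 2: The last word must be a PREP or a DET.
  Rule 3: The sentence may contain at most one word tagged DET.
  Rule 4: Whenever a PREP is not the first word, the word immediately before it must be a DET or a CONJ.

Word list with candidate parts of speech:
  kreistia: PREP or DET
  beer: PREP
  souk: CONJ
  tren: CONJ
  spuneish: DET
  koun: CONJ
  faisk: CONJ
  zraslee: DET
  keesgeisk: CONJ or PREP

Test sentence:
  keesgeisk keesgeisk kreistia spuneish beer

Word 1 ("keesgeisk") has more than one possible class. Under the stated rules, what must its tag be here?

Candidates per position — 1:keesgeisk {CONJ,PREP}; 2:keesgeisk {CONJ,PREP}; 3:kreistia {PREP,DET}; 4:spuneish {DET}; 5:beer {PREP}.
Position 3: tagging it DET would leave rule 3 unsatisfiable, so it must be PREP.
Position 2: tagging it PREP would leave rule 4 unsatisfiable, so it must be CONJ.
Position 1: tagging it CONJ would leave rule 1 unsatisfiable, so it must be PREP.
The only consistent sequence is: PREP CONJ PREP DET PREP.
Verifying each rule — rule 1 satisfied; rule 2 satisfied; rule 3 satisfied; rule 4 satisfied.

PREP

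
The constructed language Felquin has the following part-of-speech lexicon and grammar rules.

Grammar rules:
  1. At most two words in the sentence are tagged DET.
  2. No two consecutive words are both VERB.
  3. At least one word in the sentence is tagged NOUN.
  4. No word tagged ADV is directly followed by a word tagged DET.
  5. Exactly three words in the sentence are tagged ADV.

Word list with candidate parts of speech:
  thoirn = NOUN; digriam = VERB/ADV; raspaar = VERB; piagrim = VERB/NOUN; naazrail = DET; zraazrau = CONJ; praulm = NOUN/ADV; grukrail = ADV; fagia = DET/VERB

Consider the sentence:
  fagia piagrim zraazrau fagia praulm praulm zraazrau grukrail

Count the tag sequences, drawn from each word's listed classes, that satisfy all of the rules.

4

Candidates per position — 1:fagia {DET,VERB}; 2:piagrim {VERB,NOUN}; 3:zraazrau {CONJ}; 4:fagia {DET,VERB}; 5:praulm {NOUN,ADV}; 6:praulm {NOUN,ADV}; 7:zraazrau {CONJ}; 8:grukrail {ADV}.
There are 32 candidate sequences in total.
The sequences that satisfy every rule: DET NOUN CONJ DET ADV ADV CONJ ADV; DET NOUN CONJ VERB ADV ADV CONJ ADV; VERB NOUN CONJ DET ADV ADV CONJ ADV; VERB NOUN CONJ VERB ADV ADV CONJ ADV.
Count = 4.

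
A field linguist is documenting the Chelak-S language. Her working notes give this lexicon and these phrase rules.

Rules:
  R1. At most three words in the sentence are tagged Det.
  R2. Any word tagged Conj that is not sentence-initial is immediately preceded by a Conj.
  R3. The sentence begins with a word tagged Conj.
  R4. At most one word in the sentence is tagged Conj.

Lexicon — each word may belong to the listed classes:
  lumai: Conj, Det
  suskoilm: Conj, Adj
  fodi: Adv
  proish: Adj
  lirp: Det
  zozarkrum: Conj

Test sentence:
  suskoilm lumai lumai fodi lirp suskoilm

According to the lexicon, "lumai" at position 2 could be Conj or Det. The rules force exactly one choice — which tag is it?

Candidates per position — 1:suskoilm {Conj,Adj}; 2:lumai {Conj,Det}; 3:lumai {Conj,Det}; 4:fodi {Adv}; 5:lirp {Det}; 6:suskoilm {Conj,Adj}.
If word 1 were Adj, no tagging could satisfy rule 3; so word 1 is Conj.
If word 2 were Conj, no tagging could satisfy rule 4; so word 2 is Det.
If word 3 were Conj, no tagging could satisfy rule 2; so word 3 is Det.
If word 6 were Conj, no tagging could satisfy rule 2; so word 6 is Adj.
The unique satisfying tagging is: Conj Det Det Adv Det Adj.
Rule-by-rule: rule 1 ✓; rule 2 ✓; rule 3 ✓; rule 4 ✓.

Det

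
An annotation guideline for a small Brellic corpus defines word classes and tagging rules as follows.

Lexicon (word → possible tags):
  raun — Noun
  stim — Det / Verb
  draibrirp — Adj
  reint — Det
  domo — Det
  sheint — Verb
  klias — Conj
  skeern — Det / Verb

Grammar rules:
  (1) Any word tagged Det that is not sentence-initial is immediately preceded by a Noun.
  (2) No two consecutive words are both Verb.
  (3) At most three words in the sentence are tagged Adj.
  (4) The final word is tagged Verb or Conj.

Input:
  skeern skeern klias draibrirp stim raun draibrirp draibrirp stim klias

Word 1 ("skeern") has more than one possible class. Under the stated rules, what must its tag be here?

Det

Candidates per position — 1:skeern {Det,Verb}; 2:skeern {Det,Verb}; 3:klias {Conj}; 4:draibrirp {Adj}; 5:stim {Det,Verb}; 6:raun {Noun}; 7:draibrirp {Adj}; 8:draibrirp {Adj}; 9:stim {Det,Verb}; 10:klias {Conj}.
Position 2: tagging it Det would leave rule 1 unsatisfiable, so it must be Verb.
Position 5: tagging it Det would leave rule 1 unsatisfiable, so it must be Verb.
Position 9: tagging it Det would leave rule 1 unsatisfiable, so it must be Verb.
Position 1: tagging it Verb would leave rule 2 unsatisfiable, so it must be Det.
That leaves exactly one tagging: Det Verb Conj Adj Verb Noun Adj Adj Verb Conj.
Verifying each rule — rule 1 satisfied; rule 2 satisfied; rule 3 satisfied; rule 4 satisfied.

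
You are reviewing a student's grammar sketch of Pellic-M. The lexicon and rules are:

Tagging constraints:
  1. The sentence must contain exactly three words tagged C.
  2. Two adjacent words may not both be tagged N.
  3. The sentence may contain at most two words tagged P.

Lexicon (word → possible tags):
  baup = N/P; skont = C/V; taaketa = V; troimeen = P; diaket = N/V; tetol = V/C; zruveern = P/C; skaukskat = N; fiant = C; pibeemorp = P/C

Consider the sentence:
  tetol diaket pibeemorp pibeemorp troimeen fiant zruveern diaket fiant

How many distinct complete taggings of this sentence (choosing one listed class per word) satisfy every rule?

0

Candidates per position — 1:tetol {V,C}; 2:diaket {N,V}; 3:pibeemorp {P,C}; 4:pibeemorp {P,C}; 5:troimeen {P}; 6:fiant {C}; 7:zruveern {P,C}; 8:diaket {N,V}; 9:fiant {C}.
There are 64 candidate sequences in total.
Every candidate sequence violates at least one rule; no consistent tagging exists.
Count = 0.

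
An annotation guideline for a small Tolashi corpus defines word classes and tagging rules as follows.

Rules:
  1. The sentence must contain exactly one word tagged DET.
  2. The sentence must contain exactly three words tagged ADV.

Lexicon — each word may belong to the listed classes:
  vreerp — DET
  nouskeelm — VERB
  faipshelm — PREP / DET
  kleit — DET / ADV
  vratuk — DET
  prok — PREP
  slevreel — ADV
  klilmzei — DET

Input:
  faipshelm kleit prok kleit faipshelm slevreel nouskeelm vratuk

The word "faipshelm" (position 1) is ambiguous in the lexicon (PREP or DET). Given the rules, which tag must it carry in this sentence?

Candidates per position — 1:faipshelm {PREP,DET}; 2:kleit {DET,ADV}; 3:prok {PREP}; 4:kleit {DET,ADV}; 5:faipshelm {PREP,DET}; 6:slevreel {ADV}; 7:nouskeelm {VERB}; 8:vratuk {DET}.
Position 1: tagging it DET would leave rule 1 unsatisfiable, so it must be PREP.
Position 2: tagging it DET would leave rule 1 unsatisfiable, so it must be ADV.
Position 4: tagging it DET would leave rule 1 unsatisfiable, so it must be ADV.
Position 5: tagging it DET would leave rule 1 unsatisfiable, so it must be PREP.
That leaves exactly one tagging: PREP ADV PREP ADV PREP ADV VERB DET.
Rule-by-rule: rule 1 satisfied; rule 2 satisfied.

PREP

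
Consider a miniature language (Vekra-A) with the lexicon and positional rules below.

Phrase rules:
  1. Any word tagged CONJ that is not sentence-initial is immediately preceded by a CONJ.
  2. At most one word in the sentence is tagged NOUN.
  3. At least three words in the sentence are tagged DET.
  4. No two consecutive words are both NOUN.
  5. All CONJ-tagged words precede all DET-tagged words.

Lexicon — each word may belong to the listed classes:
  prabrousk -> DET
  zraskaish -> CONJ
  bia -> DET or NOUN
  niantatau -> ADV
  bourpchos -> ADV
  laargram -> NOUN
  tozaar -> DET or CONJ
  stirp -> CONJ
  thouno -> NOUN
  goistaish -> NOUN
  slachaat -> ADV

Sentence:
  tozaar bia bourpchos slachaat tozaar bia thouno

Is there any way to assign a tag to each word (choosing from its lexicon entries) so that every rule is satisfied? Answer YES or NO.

Candidates per position — 1:tozaar {DET,CONJ}; 2:bia {DET,NOUN}; 3:bourpchos {ADV}; 4:slachaat {ADV}; 5:tozaar {DET,CONJ}; 6:bia {DET,NOUN}; 7:thouno {NOUN}.
One satisfying assignment: DET DET ADV ADV DET DET NOUN.
Check: rule 1 ok; rule 2 ok; rule 3 ok; rule 4 ok; rule 5 ok.

YES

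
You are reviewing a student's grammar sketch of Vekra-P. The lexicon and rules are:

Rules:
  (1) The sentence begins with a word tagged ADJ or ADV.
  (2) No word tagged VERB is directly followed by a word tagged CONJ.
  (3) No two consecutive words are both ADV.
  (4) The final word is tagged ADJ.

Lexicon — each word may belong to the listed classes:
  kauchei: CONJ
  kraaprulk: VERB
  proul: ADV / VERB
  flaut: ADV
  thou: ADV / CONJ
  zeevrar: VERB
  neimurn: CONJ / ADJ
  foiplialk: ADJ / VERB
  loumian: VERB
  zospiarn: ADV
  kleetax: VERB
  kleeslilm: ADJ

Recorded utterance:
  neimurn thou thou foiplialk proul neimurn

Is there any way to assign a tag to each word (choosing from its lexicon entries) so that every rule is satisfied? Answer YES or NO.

Candidates per position — 1:neimurn {CONJ,ADJ}; 2:thou {ADV,CONJ}; 3:thou {ADV,CONJ}; 4:foiplialk {ADJ,VERB}; 5:proul {ADV,VERB}; 6:neimurn {CONJ,ADJ}.
One satisfying assignment: ADJ CONJ CONJ VERB ADV ADJ.
Checking: rule 1 ok; rule 2 ok; rule 3 ok; rule 4 ok.

YES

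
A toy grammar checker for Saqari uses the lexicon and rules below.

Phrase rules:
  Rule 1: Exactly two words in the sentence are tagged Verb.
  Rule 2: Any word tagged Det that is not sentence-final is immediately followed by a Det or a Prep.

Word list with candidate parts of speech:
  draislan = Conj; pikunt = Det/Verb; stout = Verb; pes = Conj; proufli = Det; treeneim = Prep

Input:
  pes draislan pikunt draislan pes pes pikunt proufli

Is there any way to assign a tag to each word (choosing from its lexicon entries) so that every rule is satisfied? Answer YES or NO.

Candidates per position — 1:pes {Conj}; 2:draislan {Conj}; 3:pikunt {Det,Verb}; 4:draislan {Conj}; 5:pes {Conj}; 6:pes {Conj}; 7:pikunt {Det,Verb}; 8:proufli {Det}.
One satisfying assignment: Conj Conj Verb Conj Conj Conj Verb Det.
Rule-by-rule: rule 1 ✓; rule 2 ✓.

YES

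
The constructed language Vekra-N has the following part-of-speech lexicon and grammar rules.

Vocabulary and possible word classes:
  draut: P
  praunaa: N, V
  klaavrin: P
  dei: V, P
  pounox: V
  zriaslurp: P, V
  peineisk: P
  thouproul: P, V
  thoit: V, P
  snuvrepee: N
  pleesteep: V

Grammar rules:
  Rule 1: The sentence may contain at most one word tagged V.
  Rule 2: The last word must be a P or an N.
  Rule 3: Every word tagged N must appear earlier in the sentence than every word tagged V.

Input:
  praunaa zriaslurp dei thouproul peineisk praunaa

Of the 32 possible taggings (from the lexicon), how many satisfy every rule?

Candidates per position — 1:praunaa {N,V}; 2:zriaslurp {P,V}; 3:dei {V,P}; 4:thouproul {P,V}; 5:peineisk {P}; 6:praunaa {N,V}.
There are 32 candidate sequences in total.
The sequences that satisfy every rule: N P P P P N.
Count = 1.

1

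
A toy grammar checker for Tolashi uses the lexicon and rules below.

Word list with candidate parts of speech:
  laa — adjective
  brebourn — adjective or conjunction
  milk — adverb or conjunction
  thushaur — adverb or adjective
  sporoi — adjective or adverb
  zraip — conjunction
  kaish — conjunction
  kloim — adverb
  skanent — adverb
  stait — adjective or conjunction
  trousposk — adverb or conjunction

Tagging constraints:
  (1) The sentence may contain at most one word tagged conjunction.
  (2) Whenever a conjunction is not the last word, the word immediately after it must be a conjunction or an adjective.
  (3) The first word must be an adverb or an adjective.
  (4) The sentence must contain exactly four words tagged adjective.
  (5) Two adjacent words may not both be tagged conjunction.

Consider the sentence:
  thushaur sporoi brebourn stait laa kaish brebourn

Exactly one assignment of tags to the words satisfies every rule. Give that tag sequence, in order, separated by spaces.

adverb adverb adjective adjective adjective conjunction adjective

Candidates per position — 1:thushaur {adverb,adjective}; 2:sporoi {adjective,adverb}; 3:brebourn {adjective,conjunction}; 4:stait {adjective,conjunction}; 5:laa {adjective}; 6:kaish {conjunction}; 7:brebourn {adjective,conjunction}.
Word 3 cannot be conjunction — rule 1 would then fail for every completion. It is adjective.
Word 4 cannot be conjunction — rule 1 would then fail for every completion. It is adjective.
Word 7 cannot be conjunction — rule 1 would then fail for every completion. It is adjective.
Word 1 cannot be adjective — rule 4 would then fail for every completion. It is adverb.
Word 2 cannot be adjective — rule 4 would then fail for every completion. It is adverb.
The only consistent sequence is: adverb adverb adjective adjective adjective conjunction adjective.
Rule-by-rule: rule 1 holds; rule 2 holds; rule 3 holds; rule 4 holds; rule 5 holds.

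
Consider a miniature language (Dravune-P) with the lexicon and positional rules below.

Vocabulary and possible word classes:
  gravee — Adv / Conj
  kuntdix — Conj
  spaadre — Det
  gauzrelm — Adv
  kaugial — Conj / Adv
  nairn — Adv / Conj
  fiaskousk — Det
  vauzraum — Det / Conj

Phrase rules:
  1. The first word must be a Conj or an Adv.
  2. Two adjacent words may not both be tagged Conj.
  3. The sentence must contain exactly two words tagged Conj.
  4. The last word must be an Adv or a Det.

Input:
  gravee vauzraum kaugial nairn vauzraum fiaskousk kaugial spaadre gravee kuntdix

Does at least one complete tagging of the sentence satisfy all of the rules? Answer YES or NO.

NO

Candidates per position — 1:gravee {Adv,Conj}; 2:vauzraum {Det,Conj}; 3:kaugial {Conj,Adv}; 4:nairn {Adv,Conj}; 5:vauzraum {Det,Conj}; 6:fiaskousk {Det}; 7:kaugial {Conj,Adv}; 8:spaadre {Det}; 9:gravee {Adv,Conj}; 10:kuntdix {Conj}.
Rule 4 cannot be satisfied by any choice of tags from the lexicon.
So there is no consistent tagging.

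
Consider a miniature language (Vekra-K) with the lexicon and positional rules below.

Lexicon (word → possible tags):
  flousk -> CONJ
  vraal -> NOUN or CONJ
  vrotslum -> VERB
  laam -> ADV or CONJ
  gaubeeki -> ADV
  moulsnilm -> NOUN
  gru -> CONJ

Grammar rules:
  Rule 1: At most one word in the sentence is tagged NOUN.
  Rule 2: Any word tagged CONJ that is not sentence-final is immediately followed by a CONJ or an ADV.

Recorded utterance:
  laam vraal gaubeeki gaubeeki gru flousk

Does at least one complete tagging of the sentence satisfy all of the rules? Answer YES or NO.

Candidates per position — 1:laam {ADV,CONJ}; 2:vraal {NOUN,CONJ}; 3:gaubeeki {ADV}; 4:gaubeeki {ADV}; 5:gru {CONJ}; 6:flousk {CONJ}.
One satisfying assignment: ADV CONJ ADV ADV CONJ CONJ.
Check: rule 1 ✓; rule 2 ✓.

YES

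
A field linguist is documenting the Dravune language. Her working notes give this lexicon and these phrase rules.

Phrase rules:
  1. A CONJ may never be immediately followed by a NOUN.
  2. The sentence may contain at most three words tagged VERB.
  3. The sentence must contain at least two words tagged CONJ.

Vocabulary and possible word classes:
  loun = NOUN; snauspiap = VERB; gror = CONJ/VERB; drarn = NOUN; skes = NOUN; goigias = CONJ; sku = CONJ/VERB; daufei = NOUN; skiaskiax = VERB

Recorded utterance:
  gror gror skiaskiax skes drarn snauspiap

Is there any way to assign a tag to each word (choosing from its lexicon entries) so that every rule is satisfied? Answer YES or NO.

Candidates per position — 1:gror {CONJ,VERB}; 2:gror {CONJ,VERB}; 3:skiaskiax {VERB}; 4:skes {NOUN}; 5:drarn {NOUN}; 6:snauspiap {VERB}.
One satisfying assignment: CONJ CONJ VERB NOUN NOUN VERB.
Checking: rule 1 ok; rule 2 ok; rule 3 ok.

YES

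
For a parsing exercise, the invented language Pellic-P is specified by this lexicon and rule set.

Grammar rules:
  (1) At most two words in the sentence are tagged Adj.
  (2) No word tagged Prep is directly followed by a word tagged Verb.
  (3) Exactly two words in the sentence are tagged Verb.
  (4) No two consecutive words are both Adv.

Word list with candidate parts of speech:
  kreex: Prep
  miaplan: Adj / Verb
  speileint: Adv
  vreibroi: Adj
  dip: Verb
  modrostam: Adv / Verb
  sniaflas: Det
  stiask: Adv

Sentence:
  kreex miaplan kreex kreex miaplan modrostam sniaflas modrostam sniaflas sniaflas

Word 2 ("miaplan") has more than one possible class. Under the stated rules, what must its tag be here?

Candidates per position — 1:kreex {Prep}; 2:miaplan {Adj,Verb}; 3:kreex {Prep}; 4:kreex {Prep}; 5:miaplan {Adj,Verb}; 6:modrostam {Adv,Verb}; 7:sniaflas {Det}; 8:modrostam {Adv,Verb}; 9:sniaflas {Det}; 10:sniaflas {Det}.
If word 2 were Verb, no tagging could satisfy rule 2; so word 2 is Adj.
If word 5 were Verb, no tagging could satisfy rule 2; so word 5 is Adj.
If word 6 were Adv, no tagging could satisfy rule 3; so word 6 is Verb.
If word 8 were Adv, no tagging could satisfy rule 3; so word 8 is Verb.
The unique satisfying tagging is: Prep Adj Prep Prep Adj Verb Det Verb Det Det.
Rule-by-rule: rule 1 ✓; rule 2 ✓; rule 3 ✓; rule 4 ✓.

Adj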